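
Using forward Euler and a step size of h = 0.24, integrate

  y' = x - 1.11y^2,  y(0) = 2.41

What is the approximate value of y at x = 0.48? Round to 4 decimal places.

Euler: y_{n+1} = y_n + h·f(x_n, y_n).
x=0.000000, y=2.410000: f=-6.446991 → y ← 2.410000 + 0.24·(-6.446991) = 0.862722
x=0.240000, y=0.862722: f=-0.586161 → y ← 0.862722 + 0.24·(-0.586161) = 0.722043
y(0.48) ≈ 0.7220

0.7220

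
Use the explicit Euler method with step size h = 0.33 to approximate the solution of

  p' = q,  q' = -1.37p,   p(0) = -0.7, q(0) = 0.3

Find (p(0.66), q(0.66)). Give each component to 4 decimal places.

-0.3976, 0.8882

Euler on (p,q): p_{n+1} = p_n + h·p', q_{n+1} = q_n + h·q'.
0.000000: (-0.700000, 0.300000); f=(0.300000, 0.959000) → (-0.601000, 0.616470)
0.330000: (-0.601000, 0.616470); f=(0.616470, 0.823370) → (-0.397565, 0.888182)
(p(0.66), q(0.66)) ≈ (-0.3976, 0.8882)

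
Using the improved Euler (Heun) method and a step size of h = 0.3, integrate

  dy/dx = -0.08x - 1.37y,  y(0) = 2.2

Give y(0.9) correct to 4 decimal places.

Heun: k1 = f(x_n, y_n); k2 = f(x_n + h, y_n + h·k1); y_{n+1} = y_n + (h/2)·(k1 + k2).
x=0.000000, y=2.200000:
  k1 = f(0.000000, 2.200000) = -3.014000
  k2 = f(0.300000, 1.295800) = -1.799246
  y ← 2.200000 + (0.3/2)·(-3.014000 + (-1.799246)) = 1.478013
x=0.300000, y=1.478013:
  k1 = f(0.300000, 1.478013) = -2.048878
  k2 = f(0.600000, 0.863350) = -1.230789
  y ← 1.478013 + (0.3/2)·(-2.048878 + (-1.230789)) = 0.986063
x=0.600000, y=0.986063:
  k1 = f(0.600000, 0.986063) = -1.398906
  k2 = f(0.900000, 0.566391) = -0.847956
  y ← 0.986063 + (0.3/2)·(-1.398906 + (-0.847956)) = 0.649034
y(0.9) ≈ 0.6490

0.6490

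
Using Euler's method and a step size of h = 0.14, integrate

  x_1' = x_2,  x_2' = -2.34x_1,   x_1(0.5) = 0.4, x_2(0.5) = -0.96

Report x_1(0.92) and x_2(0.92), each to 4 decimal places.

Euler on (x_1,x_2): x_1_{n+1} = x_1_n + h·x_1', x_2_{n+1} = x_2_n + h·x_2'.
0.500000: (0.400000, -0.960000); f=(-0.960000, -0.936000) → (0.265600, -1.091040)
0.640000: (0.265600, -1.091040); f=(-1.091040, -0.621504) → (0.112854, -1.178051)
0.780000: (0.112854, -1.178051); f=(-1.178051, -0.264079) → (-0.052073, -1.215022)
(x_1(0.92), x_2(0.92)) ≈ (-0.0521, -1.2150)

-0.0521, -1.2150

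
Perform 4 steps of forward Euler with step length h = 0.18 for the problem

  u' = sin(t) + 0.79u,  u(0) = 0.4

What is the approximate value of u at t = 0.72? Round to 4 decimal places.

Euler: u_{n+1} = u_n + h·f(t_n, u_n).
t=0.000000, u=0.400000: f=0.316000 → u ← 0.400000 + 0.18·0.316000 = 0.456880
t=0.180000, u=0.456880: f=0.539965 → u ← 0.456880 + 0.18·0.539965 = 0.554074
t=0.360000, u=0.554074: f=0.789992 → u ← 0.554074 + 0.18·0.789992 = 0.696272
t=0.540000, u=0.696272: f=1.064191 → u ← 0.696272 + 0.18·1.064191 = 0.887827
u(0.72) ≈ 0.8878

0.8878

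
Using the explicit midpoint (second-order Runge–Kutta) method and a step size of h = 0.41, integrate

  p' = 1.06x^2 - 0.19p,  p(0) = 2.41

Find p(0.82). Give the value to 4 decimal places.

Midpoint: k1 = f(x_n, p_n); k2 = f(x_n + h/2, p_n + (h/2)·k1); p_{n+1} = p_n + h·k2.
x=0.000000, p=2.410000:
  k1 = f(0.000000, 2.410000) = -0.457900
  k2 = f(0.205000, 2.316131) = -0.395518
  p ← 2.410000 + 0.41·(-0.395518) = 2.247837
x=0.410000, p=2.247837:
  k1 = f(0.410000, 2.247837) = -0.248903
  k2 = f(0.615000, 2.196812) = -0.016476
  p ← 2.247837 + 0.41·(-0.016476) = 2.241082
p(0.82) ≈ 2.2411

2.2411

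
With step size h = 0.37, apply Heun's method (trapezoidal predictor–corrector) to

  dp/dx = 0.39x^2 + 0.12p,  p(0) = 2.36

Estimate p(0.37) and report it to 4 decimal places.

2.4770

Heun: k1 = f(x_n, p_n); k2 = f(x_n + h, p_n + h·k1); p_{n+1} = p_n + (h/2)·(k1 + k2).
x=0.000000, p=2.360000:
  k1 = f(0.000000, 2.360000) = 0.283200
  k2 = f(0.370000, 2.464784) = 0.349165
  p ← 2.360000 + (0.37/2)·(0.283200 + 0.349165) = 2.476988
p(0.37) ≈ 2.4770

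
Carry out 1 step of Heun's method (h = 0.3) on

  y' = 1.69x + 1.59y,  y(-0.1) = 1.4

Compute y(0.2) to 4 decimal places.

Heun: k1 = f(x_n, y_n); k2 = f(x_n + h, y_n + h·k1); y_{n+1} = y_n + (h/2)·(k1 + k2).
x=-0.100000, y=1.400000:
  k1 = f(-0.100000, 1.400000) = 2.057000
  k2 = f(0.200000, 2.017100) = 3.545189
  y ← 1.400000 + (0.3/2)·(2.057000 + 3.545189) = 2.240328
y(0.2) ≈ 2.2403

2.2403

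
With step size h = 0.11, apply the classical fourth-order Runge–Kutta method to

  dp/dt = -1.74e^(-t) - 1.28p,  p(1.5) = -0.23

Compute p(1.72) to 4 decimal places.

-0.2400

RK4: k1 = f(t_n, p_n); k2 = f(t_n + h/2, p_n + (h/2)·k1); k3 = f(t_n + h/2, p_n + (h/2)·k2); k4 = f(t_n + h, p_n + h·k3); p_{n+1} = p_n + (h/6)·(k1 + 2k2 + 2k3 + k4).
t=1.500000, p=-0.230000:
  k1 = f(1.500000, -0.230000) = -0.093846
  k2 = f(1.555000, -0.235162) = -0.066463
  k3 = f(1.555000, -0.233655) = -0.068391
  k4 = f(1.610000, -0.237523) = -0.043775
  p ← -0.230000 + (0.11/6)·(k1 + 2k2 + 2k3 + k4) = -0.237468
t=1.610000, p=-0.237468:
  k1 = f(1.610000, -0.237468) = -0.043846
  k2 = f(1.665000, -0.239879) = -0.022146
  k3 = f(1.665000, -0.238686) = -0.023674
  k4 = f(1.720000, -0.240072) = -0.004283
  p ← -0.237468 + (0.11/6)·(k1 + 2k2 + 2k3 + k4) = -0.240030
p(1.72) ≈ -0.2400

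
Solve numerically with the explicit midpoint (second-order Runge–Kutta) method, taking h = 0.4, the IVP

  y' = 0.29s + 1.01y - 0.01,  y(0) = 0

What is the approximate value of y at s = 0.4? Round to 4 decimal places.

0.0184

Midpoint: k1 = f(s_n, y_n); k2 = f(s_n + h/2, y_n + (h/2)·k1); y_{n+1} = y_n + h·k2.
s=0.000000, y=0.000000:
  k1 = f(0.000000, 0.000000) = -0.010000
  k2 = f(0.200000, -0.002000) = 0.045980
  y ← 0.000000 + 0.4·0.045980 = 0.018392
y(0.4) ≈ 0.0184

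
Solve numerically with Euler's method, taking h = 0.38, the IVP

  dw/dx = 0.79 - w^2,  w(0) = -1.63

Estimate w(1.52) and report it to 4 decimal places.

-50.0109

Euler: w_{n+1} = w_n + h·f(x_n, w_n).
x=0.000000, w=-1.630000: f=-1.866900 → w ← -1.630000 + 0.38·(-1.866900) = -2.339422
x=0.380000, w=-2.339422: f=-4.682895 → w ← -2.339422 + 0.38·(-4.682895) = -4.118922
x=0.760000, w=-4.118922: f=-16.175520 → w ← -4.118922 + 0.38·(-16.175520) = -10.265620
x=1.140000, w=-10.265620: f=-104.592952 → w ← -10.265620 + 0.38·(-104.592952) = -50.010941
w(1.52) ≈ -50.0109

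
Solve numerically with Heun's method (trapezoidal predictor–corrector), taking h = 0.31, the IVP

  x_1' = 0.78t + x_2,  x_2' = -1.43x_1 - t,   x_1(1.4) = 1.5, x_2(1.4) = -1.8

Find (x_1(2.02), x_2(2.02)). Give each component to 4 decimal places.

0.5391, -3.8778

Heun on (x_1,x_2): k1 = f(t_n, state_n); k2 = f(t_n + h, state_n + h·k1); state_{n+1} = state_n + (h/2)·(k1 + k2).
1.400000: (1.500000, -1.800000)
  k1 = (-0.708000, -3.545000)
  predictor → (1.280520, -2.898950)
  k2 = (-1.565150, -3.541144)
  → (1.147662, -2.898352)
1.710000: (1.147662, -2.898352)
  k1 = (-1.564552, -3.351156)
  predictor → (0.662651, -3.937211)
  k2 = (-2.361611, -2.967590)
  → (0.539106, -3.877758)
(x_1(2.02), x_2(2.02)) ≈ (0.5391, -3.8778)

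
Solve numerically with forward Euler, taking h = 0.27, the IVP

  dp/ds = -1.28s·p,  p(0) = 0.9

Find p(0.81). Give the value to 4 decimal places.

Euler: p_{n+1} = p_n + h·f(s_n, p_n).
s=0.000000, p=0.900000: f=0.000000 → p ← 0.900000 + 0.27·0.000000 = 0.900000
s=0.270000, p=0.900000: f=-0.311040 → p ← 0.900000 + 0.27·(-0.311040) = 0.816019
s=0.540000, p=0.816019: f=-0.564032 → p ← 0.816019 + 0.27·(-0.564032) = 0.663730
p(0.81) ≈ 0.6637

0.6637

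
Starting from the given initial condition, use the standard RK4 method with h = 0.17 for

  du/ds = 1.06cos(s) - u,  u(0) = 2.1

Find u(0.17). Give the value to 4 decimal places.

RK4: k1 = f(s_n, u_n); k2 = f(s_n + h/2, u_n + (h/2)·k1); k3 = f(s_n + h/2, u_n + (h/2)·k2); k4 = f(s_n + h, u_n + h·k3); u_{n+1} = u_n + (h/6)·(k1 + 2k2 + 2k3 + k4).
s=0.000000, u=2.100000:
  k1 = f(0.000000, 2.100000) = -1.040000
  k2 = f(0.085000, 2.011600) = -0.955427
  k3 = f(0.085000, 2.018789) = -0.962616
  k4 = f(0.170000, 1.936355) = -0.891635
  u ← 2.100000 + (0.17/6)·(k1 + 2k2 + 2k3 + k4) = 1.936581
u(0.17) ≈ 1.9366

1.9366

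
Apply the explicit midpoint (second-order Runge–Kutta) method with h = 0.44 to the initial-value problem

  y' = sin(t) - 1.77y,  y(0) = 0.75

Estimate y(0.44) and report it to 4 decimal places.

0.4894

Midpoint: k1 = f(t_n, y_n); k2 = f(t_n + h/2, y_n + (h/2)·k1); y_{n+1} = y_n + h·k2.
t=0.000000, y=0.750000:
  k1 = f(0.000000, 0.750000) = -1.327500
  k2 = f(0.220000, 0.457950) = -0.592342
  y ← 0.750000 + 0.44·(-0.592342) = 0.489370
y(0.44) ≈ 0.4894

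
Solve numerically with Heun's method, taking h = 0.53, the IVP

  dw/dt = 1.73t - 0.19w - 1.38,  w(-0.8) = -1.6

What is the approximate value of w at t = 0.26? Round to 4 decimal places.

-3.0337

Heun: k1 = f(t_n, w_n); k2 = f(t_n + h, w_n + h·k1); w_{n+1} = w_n + (h/2)·(k1 + k2).
t=-0.800000, w=-1.600000:
  k1 = f(-0.800000, -1.600000) = -2.460000
  k2 = f(-0.270000, -2.903800) = -1.295378
  w ← -1.600000 + (0.53/2)·(-2.460000 + (-1.295378)) = -2.595175
t=-0.270000, w=-2.595175:
  k1 = f(-0.270000, -2.595175) = -1.354017
  k2 = f(0.260000, -3.312804) = -0.300767
  w ← -2.595175 + (0.53/2)·(-1.354017 + (-0.300767)) = -3.033693
w(0.26) ≈ -3.0337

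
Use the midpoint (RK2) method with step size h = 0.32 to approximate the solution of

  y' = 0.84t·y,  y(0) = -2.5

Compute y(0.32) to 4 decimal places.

Midpoint: k1 = f(t_n, y_n); k2 = f(t_n + h/2, y_n + (h/2)·k1); y_{n+1} = y_n + h·k2.
t=0.000000, y=-2.500000:
  k1 = f(0.000000, -2.500000) = 0.000000
  k2 = f(0.160000, -2.500000) = -0.336000
  y ← -2.500000 + 0.32·(-0.336000) = -2.607520
y(0.32) ≈ -2.6075

-2.6075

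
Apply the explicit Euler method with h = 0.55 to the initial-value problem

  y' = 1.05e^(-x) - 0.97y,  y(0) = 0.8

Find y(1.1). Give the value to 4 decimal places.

0.7767

Euler: y_{n+1} = y_n + h·f(x_n, y_n).
x=0.000000, y=0.800000: f=0.274000 → y ← 0.800000 + 0.55·0.274000 = 0.950700
x=0.550000, y=0.950700: f=-0.316382 → y ← 0.950700 + 0.55·(-0.316382) = 0.776690
y(1.1) ≈ 0.7767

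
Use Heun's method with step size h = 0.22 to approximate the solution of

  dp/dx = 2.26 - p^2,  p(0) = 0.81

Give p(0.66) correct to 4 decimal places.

Heun: k1 = f(x_n, p_n); k2 = f(x_n + h, p_n + h·k1); p_{n+1} = p_n + (h/2)·(k1 + k2).
x=0.000000, p=0.810000:
  k1 = f(0.000000, 0.810000) = 1.603900
  k2 = f(0.220000, 1.162858) = 0.907761
  p ← 0.810000 + (0.22/2)·(1.603900 + 0.907761) = 1.086283
x=0.220000, p=1.086283:
  k1 = f(0.220000, 1.086283) = 1.079990
  k2 = f(0.440000, 1.323880) = 0.507340
  p ← 1.086283 + (0.22/2)·(1.079990 + 0.507340) = 1.260889
x=0.440000, p=1.260889:
  k1 = f(0.440000, 1.260889) = 0.670159
  k2 = f(0.660000, 1.408324) = 0.276624
  p ← 1.260889 + (0.22/2)·(0.670159 + 0.276624) = 1.365035
p(0.66) ≈ 1.3650

1.3650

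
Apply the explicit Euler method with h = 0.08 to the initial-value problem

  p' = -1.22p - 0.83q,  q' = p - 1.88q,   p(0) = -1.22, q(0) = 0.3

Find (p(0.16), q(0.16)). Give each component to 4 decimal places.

-1.0219, 0.0440

Euler on (p,q): p_{n+1} = p_n + h·p', q_{n+1} = q_n + h·q'.
0.000000: (-1.220000, 0.300000); f=(1.239400, -1.784000) → (-1.120848, 0.157280)
0.080000: (-1.120848, 0.157280); f=(1.236892, -1.416534) → (-1.021897, 0.043957)
(p(0.16), q(0.16)) ≈ (-1.0219, 0.0440)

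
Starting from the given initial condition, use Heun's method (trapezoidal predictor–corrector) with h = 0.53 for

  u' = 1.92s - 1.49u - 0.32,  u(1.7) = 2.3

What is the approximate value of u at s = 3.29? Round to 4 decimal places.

3.3291

Heun: k1 = f(s_n, u_n); k2 = f(s_n + h, u_n + h·k1); u_{n+1} = u_n + (h/2)·(k1 + k2).
s=1.700000, u=2.300000:
  k1 = f(1.700000, 2.300000) = -0.483000
  k2 = f(2.230000, 2.044010) = 0.916025
  u ← 2.300000 + (0.53/2)·(-0.483000 + 0.916025) = 2.414752
s=2.230000, u=2.414752:
  k1 = f(2.230000, 2.414752) = 0.363620
  k2 = f(2.760000, 2.607470) = 1.094069
  u ← 2.414752 + (0.53/2)·(0.363620 + 1.094069) = 2.801039
s=2.760000, u=2.801039:
  k1 = f(2.760000, 2.801039) = 0.805651
  k2 = f(3.290000, 3.228035) = 1.187028
  u ← 2.801039 + (0.53/2)·(0.805651 + 1.187028) = 3.329099
u(3.29) ≈ 3.3291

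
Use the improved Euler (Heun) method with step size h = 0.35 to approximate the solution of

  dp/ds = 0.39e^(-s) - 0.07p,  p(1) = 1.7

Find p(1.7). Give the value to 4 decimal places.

1.6896

Heun: k1 = f(s_n, p_n); k2 = f(s_n + h, p_n + h·k1); p_{n+1} = p_n + (h/2)·(k1 + k2).
s=1.000000, p=1.700000:
  k1 = f(1.000000, 1.700000) = 0.024473
  k2 = f(1.350000, 1.708566) = -0.018496
  p ← 1.700000 + (0.35/2)·(0.024473 + (-0.018496)) = 1.701046
s=1.350000, p=1.701046:
  k1 = f(1.350000, 1.701046) = -0.017970
  k2 = f(1.700000, 1.694757) = -0.047386
  p ← 1.701046 + (0.35/2)·(-0.017970 + (-0.047386)) = 1.689609
p(1.7) ≈ 1.6896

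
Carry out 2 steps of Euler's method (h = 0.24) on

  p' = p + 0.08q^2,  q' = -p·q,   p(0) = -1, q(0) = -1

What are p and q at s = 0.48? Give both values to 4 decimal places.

Euler on (p,q): p_{n+1} = p_n + h·p', q_{n+1} = q_n + h·q'.
0.000000: (-1.000000, -1.000000); f=(-0.920000, -1.000000) → (-1.220800, -1.240000)
0.240000: (-1.220800, -1.240000); f=(-1.097792, -1.513792) → (-1.484270, -1.603310)
(p(0.48), q(0.48)) ≈ (-1.4843, -1.6033)

-1.4843, -1.6033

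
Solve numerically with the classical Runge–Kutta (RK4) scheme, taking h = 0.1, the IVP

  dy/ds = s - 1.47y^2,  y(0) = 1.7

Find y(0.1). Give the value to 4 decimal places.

RK4: k1 = f(s_n, y_n); k2 = f(s_n + h/2, y_n + (h/2)·k1); k3 = f(s_n + h/2, y_n + (h/2)·k2); k4 = f(s_n + h, y_n + h·k3); y_{n+1} = y_n + (h/6)·(k1 + 2k2 + 2k3 + k4).
s=0.000000, y=1.700000:
  k1 = f(0.000000, 1.700000) = -4.248300
  k2 = f(0.050000, 1.487585) = -3.202976
  k3 = f(0.050000, 1.539851) = -3.435578
  k4 = f(0.100000, 1.356442) = -2.604705
  y ← 1.700000 + (0.1/6)·(k1 + 2k2 + 2k3 + k4) = 1.364498
y(0.1) ≈ 1.3645

1.3645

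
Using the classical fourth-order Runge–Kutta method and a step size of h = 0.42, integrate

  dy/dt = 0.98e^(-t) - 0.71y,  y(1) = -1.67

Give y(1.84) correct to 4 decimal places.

RK4: k1 = f(t_n, y_n); k2 = f(t_n + h/2, y_n + (h/2)·k1); k3 = f(t_n + h/2, y_n + (h/2)·k2); k4 = f(t_n + h, y_n + h·k3); y_{n+1} = y_n + (h/6)·(k1 + 2k2 + 2k3 + k4).
t=1.000000, y=-1.670000:
  k1 = f(1.000000, -1.670000) = 1.546222
  k2 = f(1.210000, -1.345293) = 1.247392
  k3 = f(1.210000, -1.408048) = 1.291947
  k4 = f(1.420000, -1.127382) = 1.037321
  y ← -1.670000 + (0.42/6)·(k1 + 2k2 + 2k3 + k4) = -1.133645
t=1.420000, y=-1.133645:
  k1 = f(1.420000, -1.133645) = 1.041767
  k2 = f(1.630000, -0.914873) = 0.841571
  k3 = f(1.630000, -0.956915) = 0.871420
  k4 = f(1.840000, -0.767648) = 0.700671
  y ← -1.133645 + (0.42/6)·(k1 + 2k2 + 2k3 + k4) = -0.771855
y(1.84) ≈ -0.7719

-0.7719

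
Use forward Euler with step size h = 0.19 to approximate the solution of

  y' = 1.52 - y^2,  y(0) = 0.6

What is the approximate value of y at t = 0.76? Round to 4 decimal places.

Euler: y_{n+1} = y_n + h·f(t_n, y_n).
t=0.000000, y=0.600000: f=1.160000 → y ← 0.600000 + 0.19·1.160000 = 0.820400
t=0.190000, y=0.820400: f=0.846944 → y ← 0.820400 + 0.19·0.846944 = 0.981319
t=0.380000, y=0.981319: f=0.557012 → y ← 0.981319 + 0.19·0.557012 = 1.087152
t=0.570000, y=1.087152: f=0.338101 → y ← 1.087152 + 0.19·0.338101 = 1.151391
y(0.76) ≈ 1.1514

1.1514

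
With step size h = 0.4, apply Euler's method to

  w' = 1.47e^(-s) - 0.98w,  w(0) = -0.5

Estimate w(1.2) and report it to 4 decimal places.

Euler: w_{n+1} = w_n + h·f(s_n, w_n).
s=0.000000, w=-0.500000: f=1.960000 → w ← -0.500000 + 0.4·1.960000 = 0.284000
s=0.400000, w=0.284000: f=0.707050 → w ← 0.284000 + 0.4·0.707050 = 0.566820
s=0.800000, w=0.566820: f=0.105030 → w ← 0.566820 + 0.4·0.105030 = 0.608832
w(1.2) ≈ 0.6088

0.6088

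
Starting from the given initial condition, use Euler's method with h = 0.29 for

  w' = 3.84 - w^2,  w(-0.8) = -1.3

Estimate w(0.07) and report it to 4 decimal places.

Euler: w_{n+1} = w_n + h·f(s_n, w_n).
s=-0.800000, w=-1.300000: f=2.150000 → w ← -1.300000 + 0.29·2.150000 = -0.676500
s=-0.510000, w=-0.676500: f=3.382348 → w ← -0.676500 + 0.29·3.382348 = 0.304381
s=-0.220000, w=0.304381: f=3.747352 → w ← 0.304381 + 0.29·3.747352 = 1.391113
w(0.07) ≈ 1.3911

1.3911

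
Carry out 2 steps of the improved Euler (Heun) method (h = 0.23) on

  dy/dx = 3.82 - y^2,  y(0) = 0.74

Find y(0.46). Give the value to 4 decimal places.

1.6155

Heun: k1 = f(x_n, y_n); k2 = f(x_n + h, y_n + h·k1); y_{n+1} = y_n + (h/2)·(k1 + k2).
x=0.000000, y=0.740000:
  k1 = f(0.000000, 0.740000) = 3.272400
  k2 = f(0.230000, 1.492652) = 1.591990
  y ← 0.740000 + (0.23/2)·(3.272400 + 1.591990) = 1.299405
x=0.230000, y=1.299405:
  k1 = f(0.230000, 1.299405) = 2.131547
  k2 = f(0.460000, 1.789661) = 0.617115
  y ← 1.299405 + (0.23/2)·(2.131547 + 0.617115) = 1.615501
y(0.46) ≈ 1.6155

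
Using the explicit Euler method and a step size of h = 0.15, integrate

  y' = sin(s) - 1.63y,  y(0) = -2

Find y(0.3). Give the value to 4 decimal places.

-1.1191

Euler: y_{n+1} = y_n + h·f(s_n, y_n).
s=0.000000, y=-2.000000: f=3.260000 → y ← -2.000000 + 0.15·3.260000 = -1.511000
s=0.150000, y=-1.511000: f=2.612368 → y ← -1.511000 + 0.15·2.612368 = -1.119145
y(0.3) ≈ -1.1191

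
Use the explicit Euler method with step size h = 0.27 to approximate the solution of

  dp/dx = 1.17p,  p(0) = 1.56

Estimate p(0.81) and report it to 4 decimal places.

Euler: p_{n+1} = p_n + h·f(x_n, p_n).
x=0.000000, p=1.560000: f=1.825200 → p ← 1.560000 + 0.27·1.825200 = 2.052804
x=0.270000, p=2.052804: f=2.401781 → p ← 2.052804 + 0.27·2.401781 = 2.701285
x=0.540000, p=2.701285: f=3.160503 → p ← 2.701285 + 0.27·3.160503 = 3.554621
p(0.81) ≈ 3.5546

3.5546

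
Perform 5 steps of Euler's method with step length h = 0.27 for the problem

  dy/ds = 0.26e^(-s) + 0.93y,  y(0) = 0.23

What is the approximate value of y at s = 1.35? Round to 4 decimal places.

Euler: y_{n+1} = y_n + h·f(s_n, y_n).
s=0.000000, y=0.230000: f=0.473900 → y ← 0.230000 + 0.27·0.473900 = 0.357953
s=0.270000, y=0.357953: f=0.531375 → y ← 0.357953 + 0.27·0.531375 = 0.501424
s=0.540000, y=0.501424: f=0.617839 → y ← 0.501424 + 0.27·0.617839 = 0.668241
s=0.810000, y=0.668241: f=0.737127 → y ← 0.668241 + 0.27·0.737127 = 0.867265
s=1.080000, y=0.867265: f=0.894851 → y ← 0.867265 + 0.27·0.894851 = 1.108875
y(1.35) ≈ 1.1089

1.1089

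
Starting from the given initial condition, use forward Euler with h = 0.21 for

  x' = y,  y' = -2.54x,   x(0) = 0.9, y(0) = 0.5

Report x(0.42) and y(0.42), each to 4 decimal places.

1.0092, -0.5161

Euler on (x,y): x_{n+1} = x_n + h·x', y_{n+1} = y_n + h·y'.
0.000000: (0.900000, 0.500000); f=(0.500000, -2.286000) → (1.005000, 0.019940)
0.210000: (1.005000, 0.019940); f=(0.019940, -2.552700) → (1.009187, -0.516127)
(x(0.42), y(0.42)) ≈ (1.0092, -0.5161)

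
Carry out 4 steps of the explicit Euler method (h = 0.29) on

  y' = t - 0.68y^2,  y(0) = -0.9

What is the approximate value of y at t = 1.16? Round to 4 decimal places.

Euler: y_{n+1} = y_n + h·f(t_n, y_n).
t=0.000000, y=-0.900000: f=-0.550800 → y ← -0.900000 + 0.29·(-0.550800) = -1.059732
t=0.290000, y=-1.059732: f=-0.473662 → y ← -1.059732 + 0.29·(-0.473662) = -1.197094
t=0.580000, y=-1.197094: f=-0.394463 → y ← -1.197094 + 0.29·(-0.394463) = -1.311488
t=0.870000, y=-1.311488: f=-0.299601 → y ← -1.311488 + 0.29·(-0.299601) = -1.398372
y(1.16) ≈ -1.3984

-1.3984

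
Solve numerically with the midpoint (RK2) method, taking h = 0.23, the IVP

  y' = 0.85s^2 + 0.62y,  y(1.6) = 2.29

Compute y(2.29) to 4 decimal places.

Midpoint: k1 = f(s_n, y_n); k2 = f(s_n + h/2, y_n + (h/2)·k1); y_{n+1} = y_n + h·k2.
s=1.600000, y=2.290000:
  k1 = f(1.600000, 2.290000) = 3.595800
  k2 = f(1.715000, 2.703517) = 4.176222
  y ← 2.290000 + 0.23·4.176222 = 3.250531
s=1.830000, y=3.250531:
  k1 = f(1.830000, 3.250531) = 4.861894
  k2 = f(1.945000, 3.809649) = 5.577554
  y ← 3.250531 + 0.23·5.577554 = 4.533368
s=2.060000, y=4.533368:
  k1 = f(2.060000, 4.533368) = 6.417748
  k2 = f(2.175000, 5.271409) = 7.289305
  y ← 4.533368 + 0.23·7.289305 = 6.209908
y(2.29) ≈ 6.2099

6.2099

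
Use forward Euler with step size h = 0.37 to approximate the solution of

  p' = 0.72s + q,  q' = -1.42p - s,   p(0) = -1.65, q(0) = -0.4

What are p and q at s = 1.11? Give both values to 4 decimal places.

-0.8579, 1.8030

Euler on (p,q): p_{n+1} = p_n + h·p', q_{n+1} = q_n + h·q'.
0.000000: (-1.650000, -0.400000); f=(-0.400000, 2.343000) → (-1.798000, 0.466910)
0.370000: (-1.798000, 0.466910); f=(0.733310, 2.183160) → (-1.526675, 1.274679)
0.740000: (-1.526675, 1.274679); f=(1.807479, 1.427879) → (-0.857908, 1.802994)
(p(1.11), q(1.11)) ≈ (-0.8579, 1.8030)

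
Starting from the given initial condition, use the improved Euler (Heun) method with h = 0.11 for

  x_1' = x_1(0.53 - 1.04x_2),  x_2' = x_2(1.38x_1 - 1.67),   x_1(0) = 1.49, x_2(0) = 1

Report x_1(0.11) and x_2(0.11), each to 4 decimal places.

Heun on (x_1,x_2): k1 = f(t_n, state_n); k2 = f(t_n + h, state_n + h·k1); state_{n+1} = state_n + (h/2)·(k1 + k2).
0.000000: (1.490000, 1.000000)
  k1 = (-0.759900, 0.386200)
  predictor → (1.406411, 1.042482)
  k2 = (-0.779407, 0.282353)
  → (1.405338, 1.036770)
(x_1(0.11), x_2(0.11)) ≈ (1.4053, 1.0368)

1.4053, 1.0368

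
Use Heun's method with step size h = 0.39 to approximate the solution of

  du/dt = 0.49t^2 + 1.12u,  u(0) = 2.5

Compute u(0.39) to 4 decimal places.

3.8450

Heun: k1 = f(t_n, u_n); k2 = f(t_n + h, u_n + h·k1); u_{n+1} = u_n + (h/2)·(k1 + k2).
t=0.000000, u=2.500000:
  k1 = f(0.000000, 2.500000) = 2.800000
  k2 = f(0.390000, 3.592000) = 4.097569
  u ← 2.500000 + (0.39/2)·(2.800000 + 4.097569) = 3.845026
u(0.39) ≈ 3.8450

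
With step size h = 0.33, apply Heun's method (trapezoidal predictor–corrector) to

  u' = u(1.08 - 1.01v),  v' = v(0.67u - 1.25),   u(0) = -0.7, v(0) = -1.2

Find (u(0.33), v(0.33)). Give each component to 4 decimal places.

Heun on (u,v): k1 = f(t_n, state_n); k2 = f(t_n + h, state_n + h·k1); state_{n+1} = state_n + (h/2)·(k1 + k2).
0.000000: (-0.700000, -1.200000)
  k1 = (-1.604400, 2.062800)
  predictor → (-1.229452, -0.519276)
  k2 = (-1.972617, 1.076840)
  → (-1.290208, -0.681959)
(u(0.33), v(0.33)) ≈ (-1.2902, -0.6820)

-1.2902, -0.6820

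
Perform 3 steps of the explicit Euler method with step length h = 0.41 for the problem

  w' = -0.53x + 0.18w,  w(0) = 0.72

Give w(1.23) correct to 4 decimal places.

0.6176

Euler: w_{n+1} = w_n + h·f(x_n, w_n).
x=0.000000, w=0.720000: f=0.129600 → w ← 0.720000 + 0.41·0.129600 = 0.773136
x=0.410000, w=0.773136: f=-0.078136 → w ← 0.773136 + 0.41·(-0.078136) = 0.741100
x=0.820000, w=0.741100: f=-0.301202 → w ← 0.741100 + 0.41·(-0.301202) = 0.617608
w(1.23) ≈ 0.6176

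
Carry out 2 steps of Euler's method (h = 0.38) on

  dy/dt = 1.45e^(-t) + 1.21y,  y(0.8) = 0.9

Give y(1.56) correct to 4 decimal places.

2.4486

Euler: y_{n+1} = y_n + h·f(t_n, y_n).
t=0.800000, y=0.900000: f=1.740527 → y ← 0.900000 + 0.38·1.740527 = 1.561400
t=1.180000, y=1.561400: f=2.334848 → y ← 1.561400 + 0.38·2.334848 = 2.448643
y(1.56) ≈ 2.4486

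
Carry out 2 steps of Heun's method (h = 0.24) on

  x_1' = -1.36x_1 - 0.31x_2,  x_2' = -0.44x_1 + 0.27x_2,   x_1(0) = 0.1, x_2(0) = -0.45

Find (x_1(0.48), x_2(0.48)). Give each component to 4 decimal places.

0.1064, -0.5352

Heun on (x_1,x_2): k1 = f(t_n, state_n); k2 = f(t_n + h, state_n + h·k1); state_{n+1} = state_n + (h/2)·(k1 + k2).
0.000000: (0.100000, -0.450000)
  k1 = (0.003500, -0.165500)
  predictor → (0.100840, -0.489720)
  k2 = (0.014671, -0.176594)
  → (0.102180, -0.491051)
0.240000: (0.102180, -0.491051)
  k1 = (0.013260, -0.177543)
  predictor → (0.105363, -0.533662)
  k2 = (0.022141, -0.190448)
  → (0.106429, -0.535210)
(x_1(0.48), x_2(0.48)) ≈ (0.1064, -0.5352)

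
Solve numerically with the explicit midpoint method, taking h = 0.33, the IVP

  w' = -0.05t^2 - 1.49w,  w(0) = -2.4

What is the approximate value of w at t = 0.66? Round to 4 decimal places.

Midpoint: k1 = f(t_n, w_n); k2 = f(t_n + h/2, w_n + (h/2)·k1); w_{n+1} = w_n + h·k2.
t=0.000000, w=-2.400000:
  k1 = f(0.000000, -2.400000) = 3.576000
  k2 = f(0.165000, -1.809960) = 2.695479
  w ← -2.400000 + 0.33·2.695479 = -1.510492
t=0.330000, w=-1.510492:
  k1 = f(0.330000, -1.510492) = 2.245188
  k2 = f(0.495000, -1.140036) = 1.686402
  w ← -1.510492 + 0.33·1.686402 = -0.953979
w(0.66) ≈ -0.9540

-0.9540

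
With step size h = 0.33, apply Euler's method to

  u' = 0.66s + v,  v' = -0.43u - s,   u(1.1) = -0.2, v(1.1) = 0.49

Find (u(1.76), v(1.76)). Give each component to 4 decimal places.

Euler on (u,v): u_{n+1} = u_n + h·u', v_{n+1} = v_n + h·v'.
1.100000: (-0.200000, 0.490000); f=(1.216000, -1.014000) → (0.201280, 0.155380)
1.430000: (0.201280, 0.155380); f=(1.099180, -1.516550) → (0.564009, -0.345082)
(u(1.76), v(1.76)) ≈ (0.5640, -0.3451)

0.5640, -0.3451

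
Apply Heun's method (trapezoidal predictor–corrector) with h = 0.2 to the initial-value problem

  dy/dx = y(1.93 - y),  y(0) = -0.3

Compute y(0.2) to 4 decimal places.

Heun: k1 = f(x_n, y_n); k2 = f(x_n + h, y_n + h·k1); y_{n+1} = y_n + (h/2)·(k1 + k2).
x=0.000000, y=-0.300000:
  k1 = f(0.000000, -0.300000) = -0.669000
  k2 = f(0.200000, -0.433800) = -1.025416
  y ← -0.300000 + (0.2/2)·(-0.669000 + (-1.025416)) = -0.469442
y(0.2) ≈ -0.4694

-0.4694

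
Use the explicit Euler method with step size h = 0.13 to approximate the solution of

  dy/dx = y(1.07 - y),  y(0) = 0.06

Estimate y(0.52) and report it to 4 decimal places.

Euler: y_{n+1} = y_n + h·f(x_n, y_n).
x=0.000000, y=0.060000: f=0.060600 → y ← 0.060000 + 0.13·0.060600 = 0.067878
x=0.130000, y=0.067878: f=0.068022 → y ← 0.067878 + 0.13·0.068022 = 0.076721
x=0.260000, y=0.076721: f=0.076205 → y ← 0.076721 + 0.13·0.076205 = 0.086628
x=0.390000, y=0.086628: f=0.085187 → y ← 0.086628 + 0.13·0.085187 = 0.097702
y(0.52) ≈ 0.0977

0.0977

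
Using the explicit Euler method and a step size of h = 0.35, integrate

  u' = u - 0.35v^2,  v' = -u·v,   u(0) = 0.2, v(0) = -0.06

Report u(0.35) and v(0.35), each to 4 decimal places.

Euler on (u,v): u_{n+1} = u_n + h·u', v_{n+1} = v_n + h·v'.
0.000000: (0.200000, -0.060000); f=(0.198740, 0.012000) → (0.269559, -0.055800)
(u(0.35), v(0.35)) ≈ (0.2696, -0.0558)

0.2696, -0.0558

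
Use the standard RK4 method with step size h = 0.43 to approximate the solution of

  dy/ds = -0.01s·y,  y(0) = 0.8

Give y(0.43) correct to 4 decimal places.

0.7993

RK4: k1 = f(s_n, y_n); k2 = f(s_n + h/2, y_n + (h/2)·k1); k3 = f(s_n + h/2, y_n + (h/2)·k2); k4 = f(s_n + h, y_n + h·k3); y_{n+1} = y_n + (h/6)·(k1 + 2k2 + 2k3 + k4).
s=0.000000, y=0.800000:
  k1 = f(0.000000, 0.800000) = 0.000000
  k2 = f(0.215000, 0.800000) = -0.001720
  k3 = f(0.215000, 0.799630) = -0.001719
  k4 = f(0.430000, 0.799261) = -0.003437
  y ← 0.800000 + (0.43/6)·(k1 + 2k2 + 2k3 + k4) = 0.799261
y(0.43) ≈ 0.7993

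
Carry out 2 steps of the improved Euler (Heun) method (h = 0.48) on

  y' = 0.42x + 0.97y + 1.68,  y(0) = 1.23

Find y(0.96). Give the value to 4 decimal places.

Heun: k1 = f(x_n, y_n); k2 = f(x_n + h, y_n + h·k1); y_{n+1} = y_n + (h/2)·(k1 + k2).
x=0.000000, y=1.230000:
  k1 = f(0.000000, 1.230000) = 2.873100
  k2 = f(0.480000, 2.609088) = 4.412415
  y ← 1.230000 + (0.48/2)·(2.873100 + 4.412415) = 2.978524
x=0.480000, y=2.978524:
  k1 = f(0.480000, 2.978524) = 4.770768
  k2 = f(0.960000, 5.268492) = 7.193638
  y ← 2.978524 + (0.48/2)·(4.770768 + 7.193638) = 5.849981
y(0.96) ≈ 5.8500

5.8500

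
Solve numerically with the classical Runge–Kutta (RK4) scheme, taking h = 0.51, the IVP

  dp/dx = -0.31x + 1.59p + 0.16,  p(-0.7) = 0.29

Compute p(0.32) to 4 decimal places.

RK4: k1 = f(x_n, p_n); k2 = f(x_n + h/2, p_n + (h/2)·k1); k3 = f(x_n + h/2, p_n + (h/2)·k2); k4 = f(x_n + h, p_n + h·k3); p_{n+1} = p_n + (h/6)·(k1 + 2k2 + 2k3 + k4).
x=-0.700000, p=0.290000:
  k1 = f(-0.700000, 0.290000) = 0.838100
  k2 = f(-0.445000, 0.503715) = 1.098858
  k3 = f(-0.445000, 0.570209) = 1.204582
  k4 = f(-0.190000, 0.904337) = 1.656795
  p ← 0.290000 + (0.51/6)·(k1 + 2k2 + 2k3 + k4) = 0.893651
x=-0.190000, p=0.893651:
  k1 = f(-0.190000, 0.893651) = 1.639805
  k2 = f(0.065000, 1.311801) = 2.225614
  k3 = f(0.065000, 1.461182) = 2.463130
  k4 = f(0.320000, 2.149847) = 3.479057
  p ← 0.893651 + (0.51/6)·(k1 + 2k2 + 2k3 + k4) = 2.125840
p(0.32) ≈ 2.1258

2.1258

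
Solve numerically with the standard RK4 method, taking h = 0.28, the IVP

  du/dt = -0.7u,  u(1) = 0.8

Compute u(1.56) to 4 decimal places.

RK4: k1 = f(t_n, u_n); k2 = f(t_n + h/2, u_n + (h/2)·k1); k3 = f(t_n + h/2, u_n + (h/2)·k2); k4 = f(t_n + h, u_n + h·k3); u_{n+1} = u_n + (h/6)·(k1 + 2k2 + 2k3 + k4).
t=1.000000, u=0.800000:
  k1 = f(1.000000, 0.800000) = -0.560000
  k2 = f(1.140000, 0.721600) = -0.505120
  k3 = f(1.140000, 0.729283) = -0.510498
  k4 = f(1.280000, 0.657060) = -0.459942
  u ← 0.800000 + (0.28/6)·(k1 + 2k2 + 2k3 + k4) = 0.657612
t=1.280000, u=0.657612:
  k1 = f(1.280000, 0.657612) = -0.460328
  k2 = f(1.420000, 0.593166) = -0.415216
  k3 = f(1.420000, 0.599481) = -0.419637
  k4 = f(1.560000, 0.540113) = -0.378079
  u ← 0.657612 + (0.28/6)·(k1 + 2k2 + 2k3 + k4) = 0.540566
u(1.56) ≈ 0.5406

0.5406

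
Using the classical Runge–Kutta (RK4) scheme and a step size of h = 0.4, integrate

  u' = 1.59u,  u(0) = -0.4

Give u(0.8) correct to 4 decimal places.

RK4: k1 = f(x_n, u_n); k2 = f(x_n + h/2, u_n + (h/2)·k1); k3 = f(x_n + h/2, u_n + (h/2)·k2); k4 = f(x_n + h, u_n + h·k3); u_{n+1} = u_n + (h/6)·(k1 + 2k2 + 2k3 + k4).
x=0.000000, u=-0.400000:
  k1 = f(0.000000, -0.400000) = -0.636000
  k2 = f(0.200000, -0.527200) = -0.838248
  k3 = f(0.200000, -0.567650) = -0.902563
  k4 = f(0.400000, -0.761025) = -1.210030
  u ← -0.400000 + (0.4/6)·(k1 + 2k2 + 2k3 + k4) = -0.755177
x=0.400000, u=-0.755177:
  k1 = f(0.400000, -0.755177) = -1.200731
  k2 = f(0.600000, -0.995323) = -1.582564
  k3 = f(0.600000, -1.071689) = -1.703986
  k4 = f(0.800000, -1.436771) = -2.284466
  u ← -0.755177 + (0.4/6)·(k1 + 2k2 + 2k3 + k4) = -1.425730
u(0.8) ≈ -1.4257

-1.4257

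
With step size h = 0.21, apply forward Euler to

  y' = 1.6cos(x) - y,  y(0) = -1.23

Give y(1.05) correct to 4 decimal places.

Euler: y_{n+1} = y_n + h·f(x_n, y_n).
x=0.000000, y=-1.230000: f=2.830000 → y ← -1.230000 + 0.21·2.830000 = -0.635700
x=0.210000, y=-0.635700: f=2.200549 → y ← -0.635700 + 0.21·2.200549 = -0.173585
x=0.420000, y=-0.173585: f=1.634527 → y ← -0.173585 + 0.21·1.634527 = 0.169666
x=0.630000, y=0.169666: f=1.123178 → y ← 0.169666 + 0.21·1.123178 = 0.405533
x=0.840000, y=0.405533: f=0.662407 → y ← 0.405533 + 0.21·0.662407 = 0.544639
y(1.05) ≈ 0.5446

0.5446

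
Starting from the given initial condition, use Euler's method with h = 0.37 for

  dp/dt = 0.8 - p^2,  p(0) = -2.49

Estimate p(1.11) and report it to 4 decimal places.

-61.5209

Euler: p_{n+1} = p_n + h·f(t_n, p_n).
t=0.000000, p=-2.490000: f=-5.400100 → p ← -2.490000 + 0.37·(-5.400100) = -4.488037
t=0.370000, p=-4.488037: f=-19.342476 → p ← -4.488037 + 0.37·(-19.342476) = -11.644753
t=0.740000, p=-11.644753: f=-134.800276 → p ← -11.644753 + 0.37·(-134.800276) = -61.520855
p(1.11) ≈ -61.5209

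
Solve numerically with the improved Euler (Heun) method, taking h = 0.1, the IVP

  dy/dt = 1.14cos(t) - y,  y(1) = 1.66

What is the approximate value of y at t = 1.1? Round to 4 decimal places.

1.5559

Heun: k1 = f(t_n, y_n); k2 = f(t_n + h, y_n + h·k1); y_{n+1} = y_n + (h/2)·(k1 + k2).
t=1.000000, y=1.660000:
  k1 = f(1.000000, 1.660000) = -1.044055
  k2 = f(1.100000, 1.555594) = -1.038495
  y ← 1.660000 + (0.1/2)·(-1.044055 + (-1.038495)) = 1.555872
y(1.1) ≈ 1.5559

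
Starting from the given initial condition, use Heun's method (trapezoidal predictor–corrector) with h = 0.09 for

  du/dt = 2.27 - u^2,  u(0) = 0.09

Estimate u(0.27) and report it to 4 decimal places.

Heun: k1 = f(t_n, u_n); k2 = f(t_n + h, u_n + h·k1); u_{n+1} = u_n + (h/2)·(k1 + k2).
t=0.000000, u=0.090000:
  k1 = f(0.000000, 0.090000) = 2.261900
  k2 = f(0.090000, 0.293571) = 2.183816
  u ← 0.090000 + (0.09/2)·(2.261900 + 2.183816) = 0.290057
t=0.090000, u=0.290057:
  k1 = f(0.090000, 0.290057) = 2.185867
  k2 = f(0.180000, 0.486785) = 2.033040
  u ← 0.290057 + (0.09/2)·(2.185867 + 2.033040) = 0.479908
t=0.180000, u=0.479908:
  k1 = f(0.180000, 0.479908) = 2.039688
  k2 = f(0.270000, 0.663480) = 1.829794
  u ← 0.479908 + (0.09/2)·(2.039688 + 1.829794) = 0.654035
u(0.27) ≈ 0.6540

0.6540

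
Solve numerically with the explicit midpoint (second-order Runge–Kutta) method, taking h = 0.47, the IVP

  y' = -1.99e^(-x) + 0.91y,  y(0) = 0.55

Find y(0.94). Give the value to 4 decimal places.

-0.7450

Midpoint: k1 = f(x_n, y_n); k2 = f(x_n + h/2, y_n + (h/2)·k1); y_{n+1} = y_n + h·k2.
x=0.000000, y=0.550000:
  k1 = f(0.000000, 0.550000) = -1.489500
  k2 = f(0.235000, 0.199968) = -1.391266
  y ← 0.550000 + 0.47·(-1.391266) = -0.103895
x=0.470000, y=-0.103895:
  k1 = f(0.470000, -0.103895) = -1.338299
  k2 = f(0.705000, -0.418395) = -1.364016
  y ← -0.103895 + 0.47·(-1.364016) = -0.744982
y(0.94) ≈ -0.7450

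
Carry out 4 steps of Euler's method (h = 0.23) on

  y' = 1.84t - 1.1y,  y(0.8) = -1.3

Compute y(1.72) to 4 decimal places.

1.0085

Euler: y_{n+1} = y_n + h·f(t_n, y_n).
t=0.800000, y=-1.300000: f=2.902000 → y ← -1.300000 + 0.23·2.902000 = -0.632540
t=1.030000, y=-0.632540: f=2.590994 → y ← -0.632540 + 0.23·2.590994 = -0.036611
t=1.260000, y=-0.036611: f=2.358673 → y ← -0.036611 + 0.23·2.358673 = 0.505883
t=1.490000, y=0.505883: f=2.185128 → y ← 0.505883 + 0.23·2.185128 = 1.008463
y(1.72) ≈ 1.0085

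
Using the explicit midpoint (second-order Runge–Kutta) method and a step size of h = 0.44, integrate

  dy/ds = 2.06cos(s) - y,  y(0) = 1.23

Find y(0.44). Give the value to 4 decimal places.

Midpoint: k1 = f(s_n, y_n); k2 = f(s_n + h/2, y_n + (h/2)·k1); y_{n+1} = y_n + h·k2.
s=0.000000, y=1.230000:
  k1 = f(0.000000, 1.230000) = 0.830000
  k2 = f(0.220000, 1.412600) = 0.597749
  y ← 1.230000 + 0.44·0.597749 = 1.493009
y(0.44) ≈ 1.4930

1.4930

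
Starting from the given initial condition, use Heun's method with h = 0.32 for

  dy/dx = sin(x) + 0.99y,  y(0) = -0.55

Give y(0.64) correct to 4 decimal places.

-0.7971

Heun: k1 = f(x_n, y_n); k2 = f(x_n + h, y_n + h·k1); y_{n+1} = y_n + (h/2)·(k1 + k2).
x=0.000000, y=-0.550000:
  k1 = f(0.000000, -0.550000) = -0.544500
  k2 = f(0.320000, -0.724240) = -0.402431
  y ← -0.550000 + (0.32/2)·(-0.544500 + (-0.402431)) = -0.701509
x=0.320000, y=-0.701509:
  k1 = f(0.320000, -0.701509) = -0.379927
  k2 = f(0.640000, -0.823086) = -0.217659
  y ← -0.701509 + (0.32/2)·(-0.379927 + (-0.217659)) = -0.797123
y(0.64) ≈ -0.7971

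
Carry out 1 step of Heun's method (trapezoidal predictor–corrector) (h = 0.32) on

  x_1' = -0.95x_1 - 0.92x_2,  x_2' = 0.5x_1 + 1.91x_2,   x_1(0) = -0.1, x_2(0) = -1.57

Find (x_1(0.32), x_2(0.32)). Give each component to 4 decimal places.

0.4613, -2.8043

Heun on (x_1,x_2): k1 = f(t_n, state_n); k2 = f(t_n + h, state_n + h·k1); state_{n+1} = state_n + (h/2)·(k1 + k2).
0.000000: (-0.100000, -1.570000)
  k1 = (1.539400, -3.048700)
  predictor → (0.392608, -2.545584)
  k2 = (1.968960, -4.665761)
  → (0.461338, -2.804314)
(x_1(0.32), x_2(0.32)) ≈ (0.4613, -2.8043)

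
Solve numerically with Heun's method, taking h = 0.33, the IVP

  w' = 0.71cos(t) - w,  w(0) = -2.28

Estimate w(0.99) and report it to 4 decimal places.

-0.5204

Heun: k1 = f(t_n, w_n); k2 = f(t_n + h, w_n + h·k1); w_{n+1} = w_n + (h/2)·(k1 + k2).
t=0.000000, w=-2.280000:
  k1 = f(0.000000, -2.280000) = 2.990000
  k2 = f(0.330000, -1.293300) = 1.964990
  w ← -2.280000 + (0.33/2)·(2.990000 + 1.964990) = -1.462427
t=0.330000, w=-1.462427:
  k1 = f(0.330000, -1.462427) = 2.134117
  k2 = f(0.660000, -0.758168) = 1.319063
  w ← -1.462427 + (0.33/2)·(2.134117 + 1.319063) = -0.892652
t=0.660000, w=-0.892652:
  k1 = f(0.660000, -0.892652) = 1.453547
  k2 = f(0.990000, -0.412982) = 0.802551
  w ← -0.892652 + (0.33/2)·(1.453547 + 0.802551) = -0.520396
w(0.99) ≈ -0.5204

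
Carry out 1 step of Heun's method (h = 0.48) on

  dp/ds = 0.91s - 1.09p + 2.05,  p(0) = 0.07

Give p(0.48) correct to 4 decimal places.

0.8744

Heun: k1 = f(s_n, p_n); k2 = f(s_n + h, p_n + h·k1); p_{n+1} = p_n + (h/2)·(k1 + k2).
s=0.000000, p=0.070000:
  k1 = f(0.000000, 0.070000) = 1.973700
  k2 = f(0.480000, 1.017376) = 1.377860
  p ← 0.070000 + (0.48/2)·(1.973700 + 1.377860) = 0.874374
p(0.48) ≈ 0.8744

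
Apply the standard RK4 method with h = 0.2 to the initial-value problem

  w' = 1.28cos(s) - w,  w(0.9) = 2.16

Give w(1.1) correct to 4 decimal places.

1.8930

RK4: k1 = f(s_n, w_n); k2 = f(s_n + h/2, w_n + (h/2)·k1); k3 = f(s_n + h/2, w_n + (h/2)·k2); k4 = f(s_n + h, w_n + h·k3); w_{n+1} = w_n + (h/6)·(k1 + 2k2 + 2k3 + k4).
s=0.900000, w=2.160000:
  k1 = f(0.900000, 2.160000) = -1.364339
  k2 = f(1.000000, 2.023566) = -1.331979
  k3 = f(1.000000, 2.026802) = -1.335215
  k4 = f(1.100000, 1.892957) = -1.312354
  w ← 2.160000 + (0.2/6)·(k1 + 2k2 + 2k3 + k4) = 1.892964
w(1.1) ≈ 1.8930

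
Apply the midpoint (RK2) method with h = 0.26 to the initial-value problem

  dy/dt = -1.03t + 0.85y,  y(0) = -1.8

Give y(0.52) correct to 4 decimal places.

Midpoint: k1 = f(t_n, y_n); k2 = f(t_n + h/2, y_n + (h/2)·k1); y_{n+1} = y_n + h·k2.
t=0.000000, y=-1.800000:
  k1 = f(0.000000, -1.800000) = -1.530000
  k2 = f(0.130000, -1.998900) = -1.832965
  y ← -1.800000 + 0.26·(-1.832965) = -2.276571
t=0.260000, y=-2.276571:
  k1 = f(0.260000, -2.276571) = -2.202885
  k2 = f(0.390000, -2.562946) = -2.580204
  y ← -2.276571 + 0.26·(-2.580204) = -2.947424
y(0.52) ≈ -2.9474

-2.9474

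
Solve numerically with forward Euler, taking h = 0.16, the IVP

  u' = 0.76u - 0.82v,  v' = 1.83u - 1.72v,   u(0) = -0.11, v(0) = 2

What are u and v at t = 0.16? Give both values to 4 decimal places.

Euler on (u,v): u_{n+1} = u_n + h·u', v_{n+1} = v_n + h·v'.
0.000000: (-0.110000, 2.000000); f=(-1.723600, -3.641300) → (-0.385776, 1.417392)
(u(0.16), v(0.16)) ≈ (-0.3858, 1.4174)

-0.3858, 1.4174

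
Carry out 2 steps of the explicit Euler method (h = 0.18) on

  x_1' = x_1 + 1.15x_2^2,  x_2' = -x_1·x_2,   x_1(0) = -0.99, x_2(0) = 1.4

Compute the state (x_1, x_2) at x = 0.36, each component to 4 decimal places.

Euler on (x_1,x_2): x_1_{n+1} = x_1_n + h·x_1', x_2_{n+1} = x_2_n + h·x_2'.
0.000000: (-0.990000, 1.400000); f=(1.264000, 1.386000) → (-0.762480, 1.649480)
0.180000: (-0.762480, 1.649480); f=(2.366422, 1.257696) → (-0.336524, 1.875865)
(x_1(0.36), x_2(0.36)) ≈ (-0.3365, 1.8759)

-0.3365, 1.8759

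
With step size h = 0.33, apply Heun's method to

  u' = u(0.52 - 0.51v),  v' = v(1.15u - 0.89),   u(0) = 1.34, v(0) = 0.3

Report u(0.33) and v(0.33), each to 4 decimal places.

Heun on (u,v): k1 = f(t_n, state_n); k2 = f(t_n + h, state_n + h·k1); state_{n+1} = state_n + (h/2)·(k1 + k2).
0.000000: (1.340000, 0.300000)
  k1 = (0.491780, 0.195300)
  predictor → (1.502287, 0.364449)
  k2 = (0.501961, 0.305274)
  → (1.503967, 0.382595)
(u(0.33), v(0.33)) ≈ (1.5040, 0.3826)

1.5040, 0.3826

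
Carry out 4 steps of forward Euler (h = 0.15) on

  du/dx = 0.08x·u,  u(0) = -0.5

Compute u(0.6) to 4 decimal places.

Euler: u_{n+1} = u_n + h·f(x_n, u_n).
x=0.000000, u=-0.500000: f=0.000000 → u ← -0.500000 + 0.15·0.000000 = -0.500000
x=0.150000, u=-0.500000: f=-0.006000 → u ← -0.500000 + 0.15·(-0.006000) = -0.500900
x=0.300000, u=-0.500900: f=-0.012022 → u ← -0.500900 + 0.15·(-0.012022) = -0.502703
x=0.450000, u=-0.502703: f=-0.018097 → u ← -0.502703 + 0.15·(-0.018097) = -0.505418
u(0.6) ≈ -0.5054

-0.5054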